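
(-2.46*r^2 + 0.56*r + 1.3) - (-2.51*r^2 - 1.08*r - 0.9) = 0.0499999999999998*r^2 + 1.64*r + 2.2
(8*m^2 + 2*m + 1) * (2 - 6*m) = -48*m^3 + 4*m^2 - 2*m + 2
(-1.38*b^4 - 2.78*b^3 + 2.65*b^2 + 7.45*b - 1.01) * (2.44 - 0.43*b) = 0.5934*b^5 - 2.1718*b^4 - 7.9227*b^3 + 3.2625*b^2 + 18.6123*b - 2.4644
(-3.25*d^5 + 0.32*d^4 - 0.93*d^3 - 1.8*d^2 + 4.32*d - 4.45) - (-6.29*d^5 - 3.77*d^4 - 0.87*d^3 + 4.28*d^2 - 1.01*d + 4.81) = 3.04*d^5 + 4.09*d^4 - 0.0600000000000001*d^3 - 6.08*d^2 + 5.33*d - 9.26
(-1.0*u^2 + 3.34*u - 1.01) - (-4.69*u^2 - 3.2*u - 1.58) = 3.69*u^2 + 6.54*u + 0.57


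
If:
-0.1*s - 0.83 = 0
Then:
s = -8.30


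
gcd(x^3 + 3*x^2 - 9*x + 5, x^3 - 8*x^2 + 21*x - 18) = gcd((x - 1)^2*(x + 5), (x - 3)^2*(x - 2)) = 1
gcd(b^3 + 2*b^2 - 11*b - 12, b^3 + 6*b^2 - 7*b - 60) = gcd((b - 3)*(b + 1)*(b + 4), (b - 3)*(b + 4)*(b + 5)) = b^2 + b - 12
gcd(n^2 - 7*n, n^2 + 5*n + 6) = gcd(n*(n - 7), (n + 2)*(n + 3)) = 1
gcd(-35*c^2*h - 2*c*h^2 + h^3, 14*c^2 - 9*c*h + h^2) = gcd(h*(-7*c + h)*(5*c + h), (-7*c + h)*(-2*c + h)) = 7*c - h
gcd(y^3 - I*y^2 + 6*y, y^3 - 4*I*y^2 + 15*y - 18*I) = 1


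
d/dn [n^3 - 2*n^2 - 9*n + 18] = 3*n^2 - 4*n - 9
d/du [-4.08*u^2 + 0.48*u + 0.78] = 0.48 - 8.16*u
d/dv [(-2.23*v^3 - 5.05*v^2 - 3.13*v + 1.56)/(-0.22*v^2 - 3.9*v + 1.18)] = (0.4906*v^4 + 17.394*v^3 + 11.1122*v^2 - 11.2316*v + 2.3906)/(0.0484*v^4 + 1.716*v^3 + 14.6908*v^2 - 9.204*v + 1.3924)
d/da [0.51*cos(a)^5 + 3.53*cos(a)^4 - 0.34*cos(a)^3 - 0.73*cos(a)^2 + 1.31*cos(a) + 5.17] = (-2.55*cos(a)^4 - 14.12*cos(a)^3 + 1.02*cos(a)^2 + 1.46*cos(a) - 1.31)*sin(a)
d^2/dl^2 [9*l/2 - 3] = 0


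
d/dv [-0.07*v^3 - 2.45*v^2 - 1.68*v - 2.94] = -0.21*v^2 - 4.9*v - 1.68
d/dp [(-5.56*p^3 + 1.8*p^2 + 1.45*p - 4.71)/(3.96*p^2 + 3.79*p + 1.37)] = (-22.0176*p^4 - 42.1448*p^3 - 21.7716*p^2 + 42.2352*p + 19.8374)/(15.6816*p^4 + 30.0168*p^3 + 25.2145*p^2 + 10.3846*p + 1.8769)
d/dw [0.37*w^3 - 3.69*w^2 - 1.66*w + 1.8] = 1.11*w^2 - 7.38*w - 1.66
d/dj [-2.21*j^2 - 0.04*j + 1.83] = -4.42*j - 0.04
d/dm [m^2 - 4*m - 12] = 2*m - 4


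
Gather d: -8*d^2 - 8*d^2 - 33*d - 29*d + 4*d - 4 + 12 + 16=-16*d^2 - 58*d + 24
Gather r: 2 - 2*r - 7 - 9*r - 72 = -11*r - 77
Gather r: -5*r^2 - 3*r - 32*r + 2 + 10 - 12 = -5*r^2 - 35*r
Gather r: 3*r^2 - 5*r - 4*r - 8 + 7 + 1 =3*r^2 - 9*r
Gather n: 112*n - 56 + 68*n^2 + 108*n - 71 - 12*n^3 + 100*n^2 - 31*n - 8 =-12*n^3 + 168*n^2 + 189*n - 135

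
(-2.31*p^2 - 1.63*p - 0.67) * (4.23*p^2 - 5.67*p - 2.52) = -9.7713*p^4 + 6.2028*p^3 + 12.2292*p^2 + 7.9065*p + 1.6884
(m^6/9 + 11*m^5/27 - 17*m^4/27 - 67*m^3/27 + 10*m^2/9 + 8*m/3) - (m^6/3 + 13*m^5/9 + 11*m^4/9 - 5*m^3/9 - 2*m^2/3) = -2*m^6/9 - 28*m^5/27 - 50*m^4/27 - 52*m^3/27 + 16*m^2/9 + 8*m/3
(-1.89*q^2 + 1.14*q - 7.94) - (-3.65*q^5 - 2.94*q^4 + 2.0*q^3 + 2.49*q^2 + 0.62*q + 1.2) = 3.65*q^5 + 2.94*q^4 - 2.0*q^3 - 4.38*q^2 + 0.52*q - 9.14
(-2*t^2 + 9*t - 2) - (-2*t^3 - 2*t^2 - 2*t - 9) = 2*t^3 + 11*t + 7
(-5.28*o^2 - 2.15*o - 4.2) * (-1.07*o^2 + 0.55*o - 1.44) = 5.6496*o^4 - 0.6035*o^3 + 10.9147*o^2 + 0.785999999999999*o + 6.048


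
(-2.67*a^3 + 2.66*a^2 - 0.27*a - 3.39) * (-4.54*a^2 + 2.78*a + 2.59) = 12.1218*a^5 - 19.499*a^4 + 1.7053*a^3 + 21.5294*a^2 - 10.1235*a - 8.7801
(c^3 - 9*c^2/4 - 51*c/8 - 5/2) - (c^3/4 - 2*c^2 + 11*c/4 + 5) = 3*c^3/4 - c^2/4 - 73*c/8 - 15/2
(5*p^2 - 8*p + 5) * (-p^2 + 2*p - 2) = -5*p^4 + 18*p^3 - 31*p^2 + 26*p - 10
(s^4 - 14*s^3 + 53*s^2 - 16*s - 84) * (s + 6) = s^5 - 8*s^4 - 31*s^3 + 302*s^2 - 180*s - 504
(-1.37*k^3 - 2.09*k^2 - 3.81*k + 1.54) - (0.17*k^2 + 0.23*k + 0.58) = -1.37*k^3 - 2.26*k^2 - 4.04*k + 0.96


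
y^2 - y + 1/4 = (y - 1/2)^2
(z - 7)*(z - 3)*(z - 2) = z^3 - 12*z^2 + 41*z - 42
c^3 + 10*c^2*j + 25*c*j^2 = c*(c + 5*j)^2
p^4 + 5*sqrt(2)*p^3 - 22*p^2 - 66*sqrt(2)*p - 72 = (p - 3*sqrt(2))*(p + sqrt(2))^2*(p + 6*sqrt(2))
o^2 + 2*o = o*(o + 2)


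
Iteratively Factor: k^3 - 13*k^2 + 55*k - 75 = (k - 5)*(k^2 - 8*k + 15) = (k - 5)*(k - 3)*(k - 5)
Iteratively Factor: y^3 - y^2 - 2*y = (y - 2)*(y^2 + y) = (y - 2)*(y + 1)*(y)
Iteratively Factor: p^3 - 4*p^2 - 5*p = (p + 1)*(p^2 - 5*p) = p*(p + 1)*(p - 5)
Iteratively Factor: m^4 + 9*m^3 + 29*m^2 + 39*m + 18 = (m + 3)*(m^3 + 6*m^2 + 11*m + 6) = (m + 2)*(m + 3)*(m^2 + 4*m + 3) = (m + 2)*(m + 3)^2*(m + 1)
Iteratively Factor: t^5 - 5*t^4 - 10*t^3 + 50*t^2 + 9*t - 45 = (t - 3)*(t^4 - 2*t^3 - 16*t^2 + 2*t + 15) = (t - 5)*(t - 3)*(t^3 + 3*t^2 - t - 3) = (t - 5)*(t - 3)*(t + 3)*(t^2 - 1) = (t - 5)*(t - 3)*(t - 1)*(t + 3)*(t + 1)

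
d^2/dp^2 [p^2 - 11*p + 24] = 2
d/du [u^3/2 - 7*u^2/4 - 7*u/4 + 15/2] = 3*u^2/2 - 7*u/2 - 7/4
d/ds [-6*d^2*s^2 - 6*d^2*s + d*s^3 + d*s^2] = d*(-12*d*s - 6*d + 3*s^2 + 2*s)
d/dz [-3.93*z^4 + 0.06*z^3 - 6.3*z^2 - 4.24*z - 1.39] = -15.72*z^3 + 0.18*z^2 - 12.6*z - 4.24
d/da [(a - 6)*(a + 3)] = 2*a - 3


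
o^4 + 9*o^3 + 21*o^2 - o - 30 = (o - 1)*(o + 2)*(o + 3)*(o + 5)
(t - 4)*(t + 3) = t^2 - t - 12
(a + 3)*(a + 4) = a^2 + 7*a + 12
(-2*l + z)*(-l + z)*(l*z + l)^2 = 2*l^4*z^2 + 4*l^4*z + 2*l^4 - 3*l^3*z^3 - 6*l^3*z^2 - 3*l^3*z + l^2*z^4 + 2*l^2*z^3 + l^2*z^2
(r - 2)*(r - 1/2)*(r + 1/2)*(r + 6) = r^4 + 4*r^3 - 49*r^2/4 - r + 3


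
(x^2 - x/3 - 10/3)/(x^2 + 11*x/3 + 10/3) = (x - 2)/(x + 2)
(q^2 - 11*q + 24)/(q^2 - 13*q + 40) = (q - 3)/(q - 5)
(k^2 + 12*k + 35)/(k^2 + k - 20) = (k + 7)/(k - 4)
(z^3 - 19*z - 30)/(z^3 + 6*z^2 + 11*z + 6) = (z - 5)/(z + 1)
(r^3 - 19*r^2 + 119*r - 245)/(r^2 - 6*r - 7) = (r^2 - 12*r + 35)/(r + 1)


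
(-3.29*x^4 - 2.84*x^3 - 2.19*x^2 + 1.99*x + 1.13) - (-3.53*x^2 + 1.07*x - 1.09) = -3.29*x^4 - 2.84*x^3 + 1.34*x^2 + 0.92*x + 2.22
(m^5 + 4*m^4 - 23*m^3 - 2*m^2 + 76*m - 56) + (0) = m^5 + 4*m^4 - 23*m^3 - 2*m^2 + 76*m - 56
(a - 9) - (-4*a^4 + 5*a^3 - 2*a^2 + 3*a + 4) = 4*a^4 - 5*a^3 + 2*a^2 - 2*a - 13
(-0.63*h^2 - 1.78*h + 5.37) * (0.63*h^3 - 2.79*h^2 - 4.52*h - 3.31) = -0.3969*h^5 + 0.6363*h^4 + 11.1969*h^3 - 4.8514*h^2 - 18.3806*h - 17.7747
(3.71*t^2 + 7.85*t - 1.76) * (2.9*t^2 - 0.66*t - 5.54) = 10.759*t^4 + 20.3164*t^3 - 30.8384*t^2 - 42.3274*t + 9.7504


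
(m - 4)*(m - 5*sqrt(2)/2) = m^2 - 4*m - 5*sqrt(2)*m/2 + 10*sqrt(2)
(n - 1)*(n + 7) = n^2 + 6*n - 7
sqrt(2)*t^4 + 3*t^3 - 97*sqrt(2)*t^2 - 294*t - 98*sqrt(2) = (t - 7*sqrt(2))*(t + sqrt(2))*(t + 7*sqrt(2))*(sqrt(2)*t + 1)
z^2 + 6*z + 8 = (z + 2)*(z + 4)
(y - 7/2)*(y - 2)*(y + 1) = y^3 - 9*y^2/2 + 3*y/2 + 7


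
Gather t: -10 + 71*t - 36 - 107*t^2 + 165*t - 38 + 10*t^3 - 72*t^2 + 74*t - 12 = 10*t^3 - 179*t^2 + 310*t - 96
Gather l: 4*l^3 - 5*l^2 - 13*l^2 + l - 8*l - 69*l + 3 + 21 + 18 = 4*l^3 - 18*l^2 - 76*l + 42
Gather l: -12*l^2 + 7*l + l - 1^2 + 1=-12*l^2 + 8*l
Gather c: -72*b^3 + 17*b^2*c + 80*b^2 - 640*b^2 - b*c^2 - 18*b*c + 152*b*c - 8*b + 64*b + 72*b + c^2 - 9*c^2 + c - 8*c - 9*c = -72*b^3 - 560*b^2 + 128*b + c^2*(-b - 8) + c*(17*b^2 + 134*b - 16)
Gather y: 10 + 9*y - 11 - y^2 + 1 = -y^2 + 9*y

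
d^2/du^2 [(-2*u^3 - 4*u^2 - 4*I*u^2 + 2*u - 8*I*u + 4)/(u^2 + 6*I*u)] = 4*(u^3*(25 + 8*I) + 6*u^2 + 36*I*u - 72)/(u^3*(u^3 + 18*I*u^2 - 108*u - 216*I))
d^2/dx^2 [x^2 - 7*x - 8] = 2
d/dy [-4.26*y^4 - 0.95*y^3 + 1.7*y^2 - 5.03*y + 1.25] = -17.04*y^3 - 2.85*y^2 + 3.4*y - 5.03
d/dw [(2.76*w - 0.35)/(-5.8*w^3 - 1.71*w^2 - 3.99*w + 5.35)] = (32.016*w^3 - 1.3704*w^2 - 1.197*w + 13.3695)/(33.64*w^6 + 19.836*w^5 + 49.2081*w^4 - 48.4142*w^3 - 2.3769*w^2 - 42.693*w + 28.6225)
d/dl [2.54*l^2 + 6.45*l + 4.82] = 5.08*l + 6.45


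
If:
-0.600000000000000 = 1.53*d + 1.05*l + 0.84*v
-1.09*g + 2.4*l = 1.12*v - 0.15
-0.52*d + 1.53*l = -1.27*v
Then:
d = 0.0167307492465967*v - 0.317988153382521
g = -2.84266955983705*v - 0.100347313918202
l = -0.824379091759327*v - 0.108074405071184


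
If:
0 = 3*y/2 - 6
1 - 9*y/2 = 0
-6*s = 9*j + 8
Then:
No Solution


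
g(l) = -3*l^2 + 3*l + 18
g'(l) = 3 - 6*l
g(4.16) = -21.44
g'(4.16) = -21.96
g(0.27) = 18.59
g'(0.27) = 1.38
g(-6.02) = -108.78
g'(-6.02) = 39.12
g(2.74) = 3.70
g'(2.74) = -13.44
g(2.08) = 11.26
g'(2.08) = -9.48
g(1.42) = 16.21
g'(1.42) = -5.52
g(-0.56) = 15.38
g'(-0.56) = 6.36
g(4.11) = -20.35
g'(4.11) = -21.66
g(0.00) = 18.00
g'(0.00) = 3.00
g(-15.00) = -702.00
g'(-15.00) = 93.00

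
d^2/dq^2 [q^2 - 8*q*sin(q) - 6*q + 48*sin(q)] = 8*q*sin(q) - 48*sin(q) - 16*cos(q) + 2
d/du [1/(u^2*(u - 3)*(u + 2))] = (-4*u^2 + 3*u + 12)/(u^3*(u^4 - 2*u^3 - 11*u^2 + 12*u + 36))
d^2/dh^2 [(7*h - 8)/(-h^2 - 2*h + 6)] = 2*(-4*(h + 1)^2*(7*h - 8) + 3*(7*h + 2)*(h^2 + 2*h - 6))/(h^2 + 2*h - 6)^3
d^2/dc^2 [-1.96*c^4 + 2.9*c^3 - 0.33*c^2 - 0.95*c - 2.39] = -23.52*c^2 + 17.4*c - 0.66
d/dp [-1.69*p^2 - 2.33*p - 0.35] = -3.38*p - 2.33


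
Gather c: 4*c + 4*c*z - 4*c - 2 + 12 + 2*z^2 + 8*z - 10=4*c*z + 2*z^2 + 8*z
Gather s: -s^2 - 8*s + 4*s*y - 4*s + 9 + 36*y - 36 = -s^2 + s*(4*y - 12) + 36*y - 27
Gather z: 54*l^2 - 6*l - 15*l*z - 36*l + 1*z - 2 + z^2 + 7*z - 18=54*l^2 - 42*l + z^2 + z*(8 - 15*l) - 20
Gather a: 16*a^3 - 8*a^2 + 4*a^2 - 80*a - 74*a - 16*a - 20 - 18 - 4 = 16*a^3 - 4*a^2 - 170*a - 42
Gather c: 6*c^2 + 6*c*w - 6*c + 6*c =6*c^2 + 6*c*w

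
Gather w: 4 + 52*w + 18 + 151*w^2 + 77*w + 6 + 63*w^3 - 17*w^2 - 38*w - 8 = 63*w^3 + 134*w^2 + 91*w + 20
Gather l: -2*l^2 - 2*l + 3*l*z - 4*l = -2*l^2 + l*(3*z - 6)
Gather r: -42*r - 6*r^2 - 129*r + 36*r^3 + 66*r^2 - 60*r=36*r^3 + 60*r^2 - 231*r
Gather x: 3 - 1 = 2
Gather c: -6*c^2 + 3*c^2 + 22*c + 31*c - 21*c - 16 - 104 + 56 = -3*c^2 + 32*c - 64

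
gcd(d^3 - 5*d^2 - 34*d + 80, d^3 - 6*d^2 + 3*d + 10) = d - 2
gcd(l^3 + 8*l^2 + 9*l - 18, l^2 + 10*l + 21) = l + 3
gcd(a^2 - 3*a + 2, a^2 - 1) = a - 1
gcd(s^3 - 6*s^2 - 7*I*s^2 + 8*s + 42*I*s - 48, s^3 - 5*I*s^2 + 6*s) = s + I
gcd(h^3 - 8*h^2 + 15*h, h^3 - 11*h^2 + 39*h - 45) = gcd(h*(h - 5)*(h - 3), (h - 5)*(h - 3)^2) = h^2 - 8*h + 15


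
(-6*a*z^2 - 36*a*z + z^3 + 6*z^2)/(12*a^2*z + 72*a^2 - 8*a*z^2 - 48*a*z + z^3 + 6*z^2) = z/(-2*a + z)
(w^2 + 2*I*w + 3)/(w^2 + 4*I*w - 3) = (w - I)/(w + I)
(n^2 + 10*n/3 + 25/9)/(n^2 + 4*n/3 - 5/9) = (3*n + 5)/(3*n - 1)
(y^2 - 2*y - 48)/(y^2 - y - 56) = (y + 6)/(y + 7)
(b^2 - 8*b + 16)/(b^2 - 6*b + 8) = (b - 4)/(b - 2)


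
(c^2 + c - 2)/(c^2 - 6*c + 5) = (c + 2)/(c - 5)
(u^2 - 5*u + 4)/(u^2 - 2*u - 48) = (-u^2 + 5*u - 4)/(-u^2 + 2*u + 48)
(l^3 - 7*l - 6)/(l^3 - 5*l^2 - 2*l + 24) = (l + 1)/(l - 4)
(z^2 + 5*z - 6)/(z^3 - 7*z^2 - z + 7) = (z + 6)/(z^2 - 6*z - 7)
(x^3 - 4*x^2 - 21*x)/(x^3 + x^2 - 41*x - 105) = x/(x + 5)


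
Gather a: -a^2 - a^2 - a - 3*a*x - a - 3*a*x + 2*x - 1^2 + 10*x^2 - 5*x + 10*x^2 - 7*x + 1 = -2*a^2 + a*(-6*x - 2) + 20*x^2 - 10*x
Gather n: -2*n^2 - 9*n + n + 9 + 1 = -2*n^2 - 8*n + 10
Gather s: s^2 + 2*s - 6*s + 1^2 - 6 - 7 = s^2 - 4*s - 12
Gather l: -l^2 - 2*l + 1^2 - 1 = -l^2 - 2*l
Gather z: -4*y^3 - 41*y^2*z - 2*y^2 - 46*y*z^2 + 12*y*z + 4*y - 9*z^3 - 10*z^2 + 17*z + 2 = -4*y^3 - 2*y^2 + 4*y - 9*z^3 + z^2*(-46*y - 10) + z*(-41*y^2 + 12*y + 17) + 2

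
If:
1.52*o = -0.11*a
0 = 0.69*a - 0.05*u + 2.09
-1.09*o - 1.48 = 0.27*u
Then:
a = -3.50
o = 0.25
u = -6.50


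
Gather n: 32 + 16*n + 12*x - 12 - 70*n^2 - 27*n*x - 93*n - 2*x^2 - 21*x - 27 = -70*n^2 + n*(-27*x - 77) - 2*x^2 - 9*x - 7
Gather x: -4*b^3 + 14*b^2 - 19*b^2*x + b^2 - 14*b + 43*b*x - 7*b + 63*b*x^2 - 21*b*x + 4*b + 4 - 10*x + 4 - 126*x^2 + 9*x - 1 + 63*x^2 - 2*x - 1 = -4*b^3 + 15*b^2 - 17*b + x^2*(63*b - 63) + x*(-19*b^2 + 22*b - 3) + 6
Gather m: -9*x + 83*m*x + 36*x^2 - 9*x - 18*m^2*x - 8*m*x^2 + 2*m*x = -18*m^2*x + m*(-8*x^2 + 85*x) + 36*x^2 - 18*x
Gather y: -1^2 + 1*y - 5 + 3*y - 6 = 4*y - 12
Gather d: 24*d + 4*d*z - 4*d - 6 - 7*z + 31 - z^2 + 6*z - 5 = d*(4*z + 20) - z^2 - z + 20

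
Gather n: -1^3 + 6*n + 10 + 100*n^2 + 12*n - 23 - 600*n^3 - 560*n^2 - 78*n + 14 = -600*n^3 - 460*n^2 - 60*n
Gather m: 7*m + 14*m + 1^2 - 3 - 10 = 21*m - 12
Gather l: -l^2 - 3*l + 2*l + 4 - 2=-l^2 - l + 2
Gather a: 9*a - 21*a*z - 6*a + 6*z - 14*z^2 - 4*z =a*(3 - 21*z) - 14*z^2 + 2*z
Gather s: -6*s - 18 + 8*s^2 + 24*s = 8*s^2 + 18*s - 18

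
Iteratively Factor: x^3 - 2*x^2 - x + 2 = (x + 1)*(x^2 - 3*x + 2) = (x - 2)*(x + 1)*(x - 1)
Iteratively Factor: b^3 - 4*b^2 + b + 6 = (b + 1)*(b^2 - 5*b + 6) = (b - 3)*(b + 1)*(b - 2)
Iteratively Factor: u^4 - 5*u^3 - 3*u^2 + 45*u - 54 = (u - 3)*(u^3 - 2*u^2 - 9*u + 18) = (u - 3)*(u - 2)*(u^2 - 9) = (u - 3)*(u - 2)*(u + 3)*(u - 3)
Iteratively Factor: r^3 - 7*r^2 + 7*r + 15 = (r - 3)*(r^2 - 4*r - 5) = (r - 3)*(r + 1)*(r - 5)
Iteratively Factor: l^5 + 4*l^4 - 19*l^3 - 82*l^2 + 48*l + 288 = (l - 4)*(l^4 + 8*l^3 + 13*l^2 - 30*l - 72) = (l - 4)*(l + 3)*(l^3 + 5*l^2 - 2*l - 24) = (l - 4)*(l + 3)*(l + 4)*(l^2 + l - 6) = (l - 4)*(l - 2)*(l + 3)*(l + 4)*(l + 3)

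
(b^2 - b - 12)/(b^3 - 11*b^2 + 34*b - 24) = (b + 3)/(b^2 - 7*b + 6)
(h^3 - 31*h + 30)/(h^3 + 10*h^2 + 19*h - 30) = (h - 5)/(h + 5)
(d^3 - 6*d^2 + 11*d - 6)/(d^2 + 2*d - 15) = (d^2 - 3*d + 2)/(d + 5)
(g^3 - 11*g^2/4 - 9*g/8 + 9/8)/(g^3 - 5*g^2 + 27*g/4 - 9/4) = (4*g + 3)/(2*(2*g - 3))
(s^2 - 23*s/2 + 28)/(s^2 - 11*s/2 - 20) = (2*s - 7)/(2*s + 5)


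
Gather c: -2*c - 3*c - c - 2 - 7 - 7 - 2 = -6*c - 18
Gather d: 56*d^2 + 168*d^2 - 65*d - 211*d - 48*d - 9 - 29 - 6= 224*d^2 - 324*d - 44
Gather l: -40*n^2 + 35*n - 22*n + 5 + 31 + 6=-40*n^2 + 13*n + 42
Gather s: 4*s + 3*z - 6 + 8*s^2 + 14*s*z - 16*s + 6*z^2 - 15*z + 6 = 8*s^2 + s*(14*z - 12) + 6*z^2 - 12*z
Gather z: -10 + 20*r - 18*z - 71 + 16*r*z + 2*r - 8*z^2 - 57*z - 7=22*r - 8*z^2 + z*(16*r - 75) - 88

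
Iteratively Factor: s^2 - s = (s - 1)*(s)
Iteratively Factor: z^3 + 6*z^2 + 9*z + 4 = (z + 1)*(z^2 + 5*z + 4) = (z + 1)*(z + 4)*(z + 1)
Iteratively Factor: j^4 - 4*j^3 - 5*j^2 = (j)*(j^3 - 4*j^2 - 5*j) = j^2*(j^2 - 4*j - 5) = j^2*(j + 1)*(j - 5)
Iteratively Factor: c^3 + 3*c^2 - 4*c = (c + 4)*(c^2 - c) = c*(c + 4)*(c - 1)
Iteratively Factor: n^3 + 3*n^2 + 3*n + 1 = (n + 1)*(n^2 + 2*n + 1) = (n + 1)^2*(n + 1)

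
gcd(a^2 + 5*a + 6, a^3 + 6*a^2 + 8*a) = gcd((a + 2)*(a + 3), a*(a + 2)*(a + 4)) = a + 2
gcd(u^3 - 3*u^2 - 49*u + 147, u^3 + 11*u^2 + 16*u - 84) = u + 7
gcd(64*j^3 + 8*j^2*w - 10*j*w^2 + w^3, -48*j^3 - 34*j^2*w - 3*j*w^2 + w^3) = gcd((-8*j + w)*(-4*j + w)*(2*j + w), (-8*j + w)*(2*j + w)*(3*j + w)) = -16*j^2 - 6*j*w + w^2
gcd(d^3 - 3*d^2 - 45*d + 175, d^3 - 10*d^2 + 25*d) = d^2 - 10*d + 25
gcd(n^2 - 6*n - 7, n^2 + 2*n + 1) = n + 1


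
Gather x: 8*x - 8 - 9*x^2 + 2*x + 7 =-9*x^2 + 10*x - 1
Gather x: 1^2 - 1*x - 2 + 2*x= x - 1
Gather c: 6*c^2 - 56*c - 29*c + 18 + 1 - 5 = 6*c^2 - 85*c + 14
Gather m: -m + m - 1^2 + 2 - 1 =0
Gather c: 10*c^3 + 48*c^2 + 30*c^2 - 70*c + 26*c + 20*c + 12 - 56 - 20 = 10*c^3 + 78*c^2 - 24*c - 64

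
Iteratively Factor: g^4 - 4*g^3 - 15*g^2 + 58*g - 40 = (g - 1)*(g^3 - 3*g^2 - 18*g + 40) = (g - 2)*(g - 1)*(g^2 - g - 20) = (g - 2)*(g - 1)*(g + 4)*(g - 5)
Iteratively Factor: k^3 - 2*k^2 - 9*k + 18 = (k + 3)*(k^2 - 5*k + 6) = (k - 2)*(k + 3)*(k - 3)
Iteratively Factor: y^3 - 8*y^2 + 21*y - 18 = (y - 3)*(y^2 - 5*y + 6) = (y - 3)^2*(y - 2)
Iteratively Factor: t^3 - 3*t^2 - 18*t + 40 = (t - 5)*(t^2 + 2*t - 8) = (t - 5)*(t + 4)*(t - 2)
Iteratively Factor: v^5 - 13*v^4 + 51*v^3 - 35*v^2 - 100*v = (v - 4)*(v^4 - 9*v^3 + 15*v^2 + 25*v) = v*(v - 4)*(v^3 - 9*v^2 + 15*v + 25) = v*(v - 4)*(v + 1)*(v^2 - 10*v + 25) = v*(v - 5)*(v - 4)*(v + 1)*(v - 5)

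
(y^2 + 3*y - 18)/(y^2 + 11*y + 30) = (y - 3)/(y + 5)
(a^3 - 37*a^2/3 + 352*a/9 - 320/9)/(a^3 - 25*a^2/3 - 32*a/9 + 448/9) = (3*a - 5)/(3*a + 7)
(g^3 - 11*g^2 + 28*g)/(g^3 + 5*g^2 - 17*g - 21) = g*(g^2 - 11*g + 28)/(g^3 + 5*g^2 - 17*g - 21)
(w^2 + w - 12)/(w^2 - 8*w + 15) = (w + 4)/(w - 5)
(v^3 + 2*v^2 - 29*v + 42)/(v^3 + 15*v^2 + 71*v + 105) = (v^2 - 5*v + 6)/(v^2 + 8*v + 15)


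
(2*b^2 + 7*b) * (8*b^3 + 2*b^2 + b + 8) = 16*b^5 + 60*b^4 + 16*b^3 + 23*b^2 + 56*b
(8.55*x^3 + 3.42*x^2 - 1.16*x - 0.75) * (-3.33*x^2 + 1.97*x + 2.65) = -28.4715*x^5 + 5.4549*x^4 + 33.2577*x^3 + 9.2753*x^2 - 4.5515*x - 1.9875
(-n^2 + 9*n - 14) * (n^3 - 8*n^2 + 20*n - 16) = -n^5 + 17*n^4 - 106*n^3 + 308*n^2 - 424*n + 224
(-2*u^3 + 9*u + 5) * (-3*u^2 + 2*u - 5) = 6*u^5 - 4*u^4 - 17*u^3 + 3*u^2 - 35*u - 25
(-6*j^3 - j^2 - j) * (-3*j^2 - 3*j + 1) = 18*j^5 + 21*j^4 + 2*j^2 - j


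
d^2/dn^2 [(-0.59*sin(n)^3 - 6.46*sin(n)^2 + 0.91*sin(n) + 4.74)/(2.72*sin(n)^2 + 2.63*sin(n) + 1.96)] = (4.36505600000001*sin(n)^7 + 12.661872*sin(n)^6 - 30.3301000000001*sin(n)^5 - 193.38427*sin(n)^4 + 151.701554*sin(n)^3 + 571.051074*sin(n)^2 + 181.678664*sin(n) - 43.982772)/(20.123648*sin(n)^6 + 58.373376*sin(n)^5 + 99.944496*sin(n)^4 + 102.317783*sin(n)^3 + 72.018828*sin(n)^2 + 30.310224*sin(n) + 7.529536)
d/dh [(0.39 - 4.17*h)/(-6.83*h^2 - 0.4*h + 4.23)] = (-28.4811*h^2 + 5.3274*h - 17.4831)/(46.6489*h^4 + 5.464*h^3 - 57.6218*h^2 - 3.384*h + 17.8929)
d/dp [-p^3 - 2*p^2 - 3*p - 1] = -3*p^2 - 4*p - 3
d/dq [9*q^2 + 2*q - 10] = 18*q + 2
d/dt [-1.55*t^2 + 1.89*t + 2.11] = 1.89 - 3.1*t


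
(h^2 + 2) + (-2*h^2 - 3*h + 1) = -h^2 - 3*h + 3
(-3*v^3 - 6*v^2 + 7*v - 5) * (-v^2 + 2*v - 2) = 3*v^5 - 13*v^3 + 31*v^2 - 24*v + 10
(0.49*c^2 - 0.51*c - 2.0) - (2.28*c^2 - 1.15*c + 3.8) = -1.79*c^2 + 0.64*c - 5.8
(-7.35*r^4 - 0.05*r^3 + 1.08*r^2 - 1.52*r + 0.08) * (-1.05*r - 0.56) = 7.7175*r^5 + 4.1685*r^4 - 1.106*r^3 + 0.9912*r^2 + 0.7672*r - 0.0448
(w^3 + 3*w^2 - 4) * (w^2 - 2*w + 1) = w^5 + w^4 - 5*w^3 - w^2 + 8*w - 4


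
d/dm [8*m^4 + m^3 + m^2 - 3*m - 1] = 32*m^3 + 3*m^2 + 2*m - 3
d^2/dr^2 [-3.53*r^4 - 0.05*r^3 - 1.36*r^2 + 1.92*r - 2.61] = -42.36*r^2 - 0.3*r - 2.72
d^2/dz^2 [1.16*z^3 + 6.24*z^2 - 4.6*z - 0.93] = 6.96*z + 12.48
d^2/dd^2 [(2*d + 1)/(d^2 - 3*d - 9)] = 2*(2*d^3 + 3*d^2 + 45*d - 36)/(d^6 - 9*d^5 + 135*d^3 - 729*d - 729)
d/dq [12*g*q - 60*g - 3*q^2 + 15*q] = 12*g - 6*q + 15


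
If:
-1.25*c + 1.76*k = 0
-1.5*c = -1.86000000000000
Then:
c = 1.24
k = 0.88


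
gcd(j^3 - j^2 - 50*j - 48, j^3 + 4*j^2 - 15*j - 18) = j^2 + 7*j + 6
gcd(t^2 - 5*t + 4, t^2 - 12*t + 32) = t - 4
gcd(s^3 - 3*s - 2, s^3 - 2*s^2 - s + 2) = s^2 - s - 2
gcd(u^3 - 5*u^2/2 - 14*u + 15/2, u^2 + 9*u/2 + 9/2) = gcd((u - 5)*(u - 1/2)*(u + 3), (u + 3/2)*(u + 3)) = u + 3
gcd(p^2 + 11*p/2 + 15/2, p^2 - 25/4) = p + 5/2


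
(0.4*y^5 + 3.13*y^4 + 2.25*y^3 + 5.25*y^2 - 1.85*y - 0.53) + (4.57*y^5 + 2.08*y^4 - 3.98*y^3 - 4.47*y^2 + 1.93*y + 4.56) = 4.97*y^5 + 5.21*y^4 - 1.73*y^3 + 0.78*y^2 + 0.0799999999999998*y + 4.03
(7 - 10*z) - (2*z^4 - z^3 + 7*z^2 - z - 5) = -2*z^4 + z^3 - 7*z^2 - 9*z + 12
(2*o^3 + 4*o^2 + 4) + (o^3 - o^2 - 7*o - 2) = 3*o^3 + 3*o^2 - 7*o + 2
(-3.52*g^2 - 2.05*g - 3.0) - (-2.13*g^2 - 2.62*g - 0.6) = -1.39*g^2 + 0.57*g - 2.4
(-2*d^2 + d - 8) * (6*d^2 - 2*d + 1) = -12*d^4 + 10*d^3 - 52*d^2 + 17*d - 8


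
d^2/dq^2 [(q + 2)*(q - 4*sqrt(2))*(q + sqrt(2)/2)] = 6*q - 7*sqrt(2) + 4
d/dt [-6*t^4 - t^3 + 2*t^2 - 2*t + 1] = -24*t^3 - 3*t^2 + 4*t - 2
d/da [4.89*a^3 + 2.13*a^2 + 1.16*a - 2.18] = 14.67*a^2 + 4.26*a + 1.16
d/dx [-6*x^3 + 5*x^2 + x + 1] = -18*x^2 + 10*x + 1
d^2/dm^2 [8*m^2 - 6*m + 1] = 16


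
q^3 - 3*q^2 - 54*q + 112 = (q - 8)*(q - 2)*(q + 7)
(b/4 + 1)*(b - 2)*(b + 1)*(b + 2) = b^4/4 + 5*b^3/4 - 5*b - 4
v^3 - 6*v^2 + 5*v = v*(v - 5)*(v - 1)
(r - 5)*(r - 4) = r^2 - 9*r + 20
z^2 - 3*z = z*(z - 3)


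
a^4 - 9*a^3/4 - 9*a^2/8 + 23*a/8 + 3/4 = (a - 2)*(a - 3/2)*(a + 1/4)*(a + 1)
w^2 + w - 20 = (w - 4)*(w + 5)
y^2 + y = y*(y + 1)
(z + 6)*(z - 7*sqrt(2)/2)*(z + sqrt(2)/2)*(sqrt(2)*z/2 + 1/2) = sqrt(2)*z^4/2 - 5*z^3/2 + 3*sqrt(2)*z^3 - 15*z^2 - 13*sqrt(2)*z^2/4 - 39*sqrt(2)*z/2 - 7*z/4 - 21/2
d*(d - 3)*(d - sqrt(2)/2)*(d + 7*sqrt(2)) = d^4 - 3*d^3 + 13*sqrt(2)*d^3/2 - 39*sqrt(2)*d^2/2 - 7*d^2 + 21*d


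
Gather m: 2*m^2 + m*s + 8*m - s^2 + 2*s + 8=2*m^2 + m*(s + 8) - s^2 + 2*s + 8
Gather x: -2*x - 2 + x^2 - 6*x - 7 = x^2 - 8*x - 9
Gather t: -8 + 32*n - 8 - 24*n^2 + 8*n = -24*n^2 + 40*n - 16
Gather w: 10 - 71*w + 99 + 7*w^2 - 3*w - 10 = 7*w^2 - 74*w + 99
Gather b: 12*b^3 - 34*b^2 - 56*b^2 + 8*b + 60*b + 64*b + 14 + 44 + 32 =12*b^3 - 90*b^2 + 132*b + 90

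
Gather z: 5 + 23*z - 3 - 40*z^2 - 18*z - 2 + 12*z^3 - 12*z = 12*z^3 - 40*z^2 - 7*z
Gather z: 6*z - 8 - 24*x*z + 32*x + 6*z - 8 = 32*x + z*(12 - 24*x) - 16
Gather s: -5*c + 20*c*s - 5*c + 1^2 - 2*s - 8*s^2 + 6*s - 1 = -10*c - 8*s^2 + s*(20*c + 4)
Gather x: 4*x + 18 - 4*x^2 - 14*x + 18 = -4*x^2 - 10*x + 36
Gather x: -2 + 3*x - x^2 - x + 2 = -x^2 + 2*x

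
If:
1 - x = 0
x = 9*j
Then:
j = 1/9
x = 1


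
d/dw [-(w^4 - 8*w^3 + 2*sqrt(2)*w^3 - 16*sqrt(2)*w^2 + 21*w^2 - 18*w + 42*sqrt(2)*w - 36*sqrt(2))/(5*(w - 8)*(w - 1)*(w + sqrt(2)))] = (-w^6 - 2*sqrt(2)*w^5 + 18*w^5 - 79*w^4 + 37*sqrt(2)*w^4 - 124*sqrt(2)*w^3 + 164*w^3 - 306*w^2 + 5*sqrt(2)*w^2 + 368*w + 312*sqrt(2)*w - 144*sqrt(2) - 24)/(5*(w^6 - 18*w^5 + 2*sqrt(2)*w^5 - 36*sqrt(2)*w^4 + 99*w^4 - 180*w^3 + 194*sqrt(2)*w^3 - 288*sqrt(2)*w^2 + 258*w^2 - 288*w + 128*sqrt(2)*w + 128))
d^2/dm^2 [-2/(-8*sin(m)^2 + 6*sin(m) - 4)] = (-64*sin(m)^4 + 36*sin(m)^3 + 119*sin(m)^2 - 78*sin(m) + 2)/(4*sin(m)^2 - 3*sin(m) + 2)^3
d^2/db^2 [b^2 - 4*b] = 2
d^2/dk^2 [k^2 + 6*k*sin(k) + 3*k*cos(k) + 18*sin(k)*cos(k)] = -6*k*sin(k) - 3*k*cos(k) - 6*sin(k) - 36*sin(2*k) + 12*cos(k) + 2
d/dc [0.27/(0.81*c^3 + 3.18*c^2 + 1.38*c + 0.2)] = (-0.6561*c^2 - 1.7172*c - 0.3726)/(0.81*c^3 + 3.18*c^2 + 1.38*c + 0.2)^2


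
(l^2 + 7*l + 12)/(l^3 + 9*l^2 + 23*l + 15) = (l + 4)/(l^2 + 6*l + 5)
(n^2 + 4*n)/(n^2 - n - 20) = n/(n - 5)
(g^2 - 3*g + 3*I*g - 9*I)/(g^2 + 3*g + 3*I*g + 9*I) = (g - 3)/(g + 3)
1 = 1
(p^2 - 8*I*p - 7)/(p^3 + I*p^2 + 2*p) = (p - 7*I)/(p*(p + 2*I))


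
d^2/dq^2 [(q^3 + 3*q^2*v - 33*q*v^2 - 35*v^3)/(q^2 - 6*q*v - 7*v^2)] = 56*v^2/(q^3 - 21*q^2*v + 147*q*v^2 - 343*v^3)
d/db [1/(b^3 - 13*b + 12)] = (13 - 3*b^2)/(b^3 - 13*b + 12)^2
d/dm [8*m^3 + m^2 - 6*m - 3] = 24*m^2 + 2*m - 6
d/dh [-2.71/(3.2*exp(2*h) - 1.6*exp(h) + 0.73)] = (17.344*exp(h) - 4.336)*exp(h)/(3.2*exp(2*h) - 1.6*exp(h) + 0.73)^2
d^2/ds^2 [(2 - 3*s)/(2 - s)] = 8/(s - 2)^3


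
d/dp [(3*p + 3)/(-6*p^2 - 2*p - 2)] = 9*p*(p + 2)/(2*(9*p^4 + 6*p^3 + 7*p^2 + 2*p + 1))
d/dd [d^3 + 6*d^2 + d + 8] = 3*d^2 + 12*d + 1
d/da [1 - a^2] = -2*a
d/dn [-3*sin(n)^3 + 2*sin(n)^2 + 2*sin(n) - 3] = (-9*sin(n)^2 + 4*sin(n) + 2)*cos(n)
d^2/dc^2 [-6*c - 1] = 0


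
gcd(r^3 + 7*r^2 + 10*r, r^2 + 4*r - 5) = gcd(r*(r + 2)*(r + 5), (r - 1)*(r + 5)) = r + 5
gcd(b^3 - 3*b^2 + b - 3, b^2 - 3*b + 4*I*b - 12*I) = b - 3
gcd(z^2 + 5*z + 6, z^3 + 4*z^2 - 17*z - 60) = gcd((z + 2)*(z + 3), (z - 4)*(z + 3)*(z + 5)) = z + 3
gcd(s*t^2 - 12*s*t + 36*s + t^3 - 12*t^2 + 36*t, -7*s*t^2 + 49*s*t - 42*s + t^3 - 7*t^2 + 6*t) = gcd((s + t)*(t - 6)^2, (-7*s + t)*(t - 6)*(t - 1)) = t - 6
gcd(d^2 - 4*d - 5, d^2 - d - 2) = d + 1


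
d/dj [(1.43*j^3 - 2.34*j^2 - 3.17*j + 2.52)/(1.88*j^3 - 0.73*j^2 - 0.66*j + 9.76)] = (3.3553*j^4 + 10.0316*j^3 + 26.8879*j^2 - 41.9976*j - 29.276)/(3.5344*j^6 - 2.7448*j^5 - 1.9487*j^4 + 37.6612*j^3 - 13.814*j^2 - 12.8832*j + 95.2576)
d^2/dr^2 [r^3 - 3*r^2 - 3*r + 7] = 6*r - 6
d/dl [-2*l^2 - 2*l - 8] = -4*l - 2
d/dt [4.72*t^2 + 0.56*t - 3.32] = 9.44*t + 0.56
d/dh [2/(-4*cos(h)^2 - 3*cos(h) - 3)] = -2*(8*cos(h) + 3)*sin(h)/(4*cos(h)^2 + 3*cos(h) + 3)^2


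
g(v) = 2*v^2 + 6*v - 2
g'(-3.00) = -6.00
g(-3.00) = -2.00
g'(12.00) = 54.00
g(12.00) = 358.00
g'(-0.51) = 3.96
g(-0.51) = -4.54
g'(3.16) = 18.64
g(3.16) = 36.93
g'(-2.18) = -2.72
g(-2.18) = -5.58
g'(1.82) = 13.28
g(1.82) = 15.54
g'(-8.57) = -28.28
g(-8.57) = 93.47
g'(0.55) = 8.20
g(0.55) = 1.90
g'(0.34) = 7.36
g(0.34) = 0.27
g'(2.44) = 15.76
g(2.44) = 24.55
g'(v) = 4*v + 6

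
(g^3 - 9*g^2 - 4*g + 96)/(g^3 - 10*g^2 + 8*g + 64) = (g + 3)/(g + 2)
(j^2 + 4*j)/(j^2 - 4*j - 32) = j/(j - 8)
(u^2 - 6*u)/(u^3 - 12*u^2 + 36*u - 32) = u*(u - 6)/(u^3 - 12*u^2 + 36*u - 32)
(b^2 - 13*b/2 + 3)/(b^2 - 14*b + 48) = (b - 1/2)/(b - 8)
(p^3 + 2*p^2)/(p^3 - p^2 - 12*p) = p*(p + 2)/(p^2 - p - 12)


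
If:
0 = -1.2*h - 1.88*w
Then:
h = -1.56666666666667*w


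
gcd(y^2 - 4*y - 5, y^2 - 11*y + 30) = y - 5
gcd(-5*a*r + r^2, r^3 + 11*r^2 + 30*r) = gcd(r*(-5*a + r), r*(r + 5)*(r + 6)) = r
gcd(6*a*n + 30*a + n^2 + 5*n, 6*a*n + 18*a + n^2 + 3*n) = 6*a + n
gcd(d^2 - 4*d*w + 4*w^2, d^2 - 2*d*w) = -d + 2*w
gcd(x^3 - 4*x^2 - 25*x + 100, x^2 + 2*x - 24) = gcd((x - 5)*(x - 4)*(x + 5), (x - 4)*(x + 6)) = x - 4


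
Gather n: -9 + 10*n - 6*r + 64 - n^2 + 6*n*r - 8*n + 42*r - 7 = -n^2 + n*(6*r + 2) + 36*r + 48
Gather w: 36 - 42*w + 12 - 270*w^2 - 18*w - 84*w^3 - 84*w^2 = -84*w^3 - 354*w^2 - 60*w + 48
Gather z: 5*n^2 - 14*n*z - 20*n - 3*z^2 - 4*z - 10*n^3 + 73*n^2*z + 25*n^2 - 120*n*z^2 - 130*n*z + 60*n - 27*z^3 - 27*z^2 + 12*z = -10*n^3 + 30*n^2 + 40*n - 27*z^3 + z^2*(-120*n - 30) + z*(73*n^2 - 144*n + 8)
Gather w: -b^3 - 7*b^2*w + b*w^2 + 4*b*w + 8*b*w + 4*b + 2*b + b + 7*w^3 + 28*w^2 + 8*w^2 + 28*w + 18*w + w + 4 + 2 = -b^3 + 7*b + 7*w^3 + w^2*(b + 36) + w*(-7*b^2 + 12*b + 47) + 6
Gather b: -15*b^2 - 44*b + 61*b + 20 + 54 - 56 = -15*b^2 + 17*b + 18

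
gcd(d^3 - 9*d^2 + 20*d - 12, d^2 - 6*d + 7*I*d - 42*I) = d - 6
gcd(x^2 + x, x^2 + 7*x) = x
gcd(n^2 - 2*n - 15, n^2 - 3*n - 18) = n + 3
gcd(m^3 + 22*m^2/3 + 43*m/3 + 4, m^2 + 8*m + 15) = m + 3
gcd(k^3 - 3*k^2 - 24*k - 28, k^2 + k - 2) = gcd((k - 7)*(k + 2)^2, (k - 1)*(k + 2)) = k + 2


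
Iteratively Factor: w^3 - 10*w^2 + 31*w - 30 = (w - 2)*(w^2 - 8*w + 15) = (w - 5)*(w - 2)*(w - 3)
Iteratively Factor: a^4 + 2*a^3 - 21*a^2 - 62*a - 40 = (a - 5)*(a^3 + 7*a^2 + 14*a + 8) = (a - 5)*(a + 2)*(a^2 + 5*a + 4) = (a - 5)*(a + 1)*(a + 2)*(a + 4)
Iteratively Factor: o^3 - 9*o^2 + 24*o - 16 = (o - 4)*(o^2 - 5*o + 4) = (o - 4)^2*(o - 1)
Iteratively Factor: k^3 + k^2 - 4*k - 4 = (k + 1)*(k^2 - 4) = (k - 2)*(k + 1)*(k + 2)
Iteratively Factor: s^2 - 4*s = (s)*(s - 4)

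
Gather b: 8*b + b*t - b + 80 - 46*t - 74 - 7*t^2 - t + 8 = b*(t + 7) - 7*t^2 - 47*t + 14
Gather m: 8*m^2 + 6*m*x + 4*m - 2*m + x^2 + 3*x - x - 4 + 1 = 8*m^2 + m*(6*x + 2) + x^2 + 2*x - 3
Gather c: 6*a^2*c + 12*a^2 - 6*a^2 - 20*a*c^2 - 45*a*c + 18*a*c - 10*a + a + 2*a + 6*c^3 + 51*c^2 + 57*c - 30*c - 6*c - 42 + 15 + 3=6*a^2 - 7*a + 6*c^3 + c^2*(51 - 20*a) + c*(6*a^2 - 27*a + 21) - 24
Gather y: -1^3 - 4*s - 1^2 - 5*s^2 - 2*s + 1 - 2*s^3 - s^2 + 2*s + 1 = -2*s^3 - 6*s^2 - 4*s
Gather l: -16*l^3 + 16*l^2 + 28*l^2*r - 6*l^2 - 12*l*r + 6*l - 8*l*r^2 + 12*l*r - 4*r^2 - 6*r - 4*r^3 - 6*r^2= -16*l^3 + l^2*(28*r + 10) + l*(6 - 8*r^2) - 4*r^3 - 10*r^2 - 6*r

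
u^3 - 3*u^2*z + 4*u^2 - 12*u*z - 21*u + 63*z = (u - 3)*(u + 7)*(u - 3*z)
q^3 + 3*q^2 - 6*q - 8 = (q - 2)*(q + 1)*(q + 4)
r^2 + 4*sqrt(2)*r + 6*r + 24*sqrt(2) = (r + 6)*(r + 4*sqrt(2))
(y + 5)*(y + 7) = y^2 + 12*y + 35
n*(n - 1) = n^2 - n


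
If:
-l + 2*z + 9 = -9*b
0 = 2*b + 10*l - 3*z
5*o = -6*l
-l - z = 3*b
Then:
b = -13/8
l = 11/8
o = -33/20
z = 7/2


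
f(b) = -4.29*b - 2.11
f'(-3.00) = -4.29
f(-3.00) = 10.76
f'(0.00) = -4.29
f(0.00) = -2.11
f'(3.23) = -4.29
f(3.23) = -15.97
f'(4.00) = -4.29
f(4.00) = -19.27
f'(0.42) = -4.29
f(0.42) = -3.91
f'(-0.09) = -4.29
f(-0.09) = -1.72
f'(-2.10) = -4.29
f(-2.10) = 6.90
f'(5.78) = -4.29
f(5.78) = -26.91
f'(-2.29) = -4.29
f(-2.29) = 7.71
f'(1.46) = -4.29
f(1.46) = -8.37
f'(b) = -4.29000000000000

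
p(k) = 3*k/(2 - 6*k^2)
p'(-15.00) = 0.00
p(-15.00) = 0.03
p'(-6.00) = 0.01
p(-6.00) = 0.08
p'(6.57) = 0.01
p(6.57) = -0.08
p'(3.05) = 0.06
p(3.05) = -0.17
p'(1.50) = 0.35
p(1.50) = -0.39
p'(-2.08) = 0.15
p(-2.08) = 0.26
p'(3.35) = 0.05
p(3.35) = -0.15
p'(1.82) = 0.21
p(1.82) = -0.31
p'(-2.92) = 0.07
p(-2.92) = 0.18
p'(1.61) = 0.29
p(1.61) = -0.36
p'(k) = 36*k^2/(2 - 6*k^2)^2 + 3/(2 - 6*k^2)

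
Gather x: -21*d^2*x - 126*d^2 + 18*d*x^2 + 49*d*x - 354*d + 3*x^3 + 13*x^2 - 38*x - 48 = -126*d^2 - 354*d + 3*x^3 + x^2*(18*d + 13) + x*(-21*d^2 + 49*d - 38) - 48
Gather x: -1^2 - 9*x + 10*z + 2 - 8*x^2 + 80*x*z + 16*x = -8*x^2 + x*(80*z + 7) + 10*z + 1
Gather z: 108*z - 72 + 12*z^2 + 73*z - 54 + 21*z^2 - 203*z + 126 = 33*z^2 - 22*z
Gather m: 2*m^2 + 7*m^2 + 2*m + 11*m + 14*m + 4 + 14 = 9*m^2 + 27*m + 18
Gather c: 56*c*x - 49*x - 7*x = 56*c*x - 56*x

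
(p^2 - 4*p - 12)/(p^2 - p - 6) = (p - 6)/(p - 3)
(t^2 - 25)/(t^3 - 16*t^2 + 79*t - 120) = (t + 5)/(t^2 - 11*t + 24)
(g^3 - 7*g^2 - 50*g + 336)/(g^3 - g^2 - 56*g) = (g - 6)/g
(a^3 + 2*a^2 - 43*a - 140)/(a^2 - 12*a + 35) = (a^2 + 9*a + 20)/(a - 5)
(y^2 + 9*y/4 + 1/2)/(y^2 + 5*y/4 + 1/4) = (y + 2)/(y + 1)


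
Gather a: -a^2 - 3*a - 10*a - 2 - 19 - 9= -a^2 - 13*a - 30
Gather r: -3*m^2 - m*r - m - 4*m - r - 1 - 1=-3*m^2 - 5*m + r*(-m - 1) - 2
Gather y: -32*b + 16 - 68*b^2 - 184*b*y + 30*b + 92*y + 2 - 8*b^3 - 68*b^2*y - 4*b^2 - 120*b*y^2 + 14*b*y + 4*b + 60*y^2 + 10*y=-8*b^3 - 72*b^2 + 2*b + y^2*(60 - 120*b) + y*(-68*b^2 - 170*b + 102) + 18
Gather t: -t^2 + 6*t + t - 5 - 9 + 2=-t^2 + 7*t - 12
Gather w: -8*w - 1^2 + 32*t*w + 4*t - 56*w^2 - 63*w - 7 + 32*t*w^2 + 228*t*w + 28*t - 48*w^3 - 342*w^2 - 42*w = 32*t - 48*w^3 + w^2*(32*t - 398) + w*(260*t - 113) - 8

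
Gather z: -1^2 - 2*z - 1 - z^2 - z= -z^2 - 3*z - 2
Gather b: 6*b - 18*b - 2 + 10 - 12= -12*b - 4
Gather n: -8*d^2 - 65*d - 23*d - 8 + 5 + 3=-8*d^2 - 88*d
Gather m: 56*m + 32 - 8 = 56*m + 24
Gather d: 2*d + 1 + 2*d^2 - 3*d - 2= 2*d^2 - d - 1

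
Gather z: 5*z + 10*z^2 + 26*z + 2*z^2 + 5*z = 12*z^2 + 36*z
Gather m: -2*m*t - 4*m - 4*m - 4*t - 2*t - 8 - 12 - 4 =m*(-2*t - 8) - 6*t - 24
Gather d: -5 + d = d - 5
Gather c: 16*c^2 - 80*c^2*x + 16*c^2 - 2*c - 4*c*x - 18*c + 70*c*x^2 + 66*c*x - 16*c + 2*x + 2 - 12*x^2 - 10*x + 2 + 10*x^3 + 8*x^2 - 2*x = c^2*(32 - 80*x) + c*(70*x^2 + 62*x - 36) + 10*x^3 - 4*x^2 - 10*x + 4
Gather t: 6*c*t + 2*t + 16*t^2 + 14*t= 16*t^2 + t*(6*c + 16)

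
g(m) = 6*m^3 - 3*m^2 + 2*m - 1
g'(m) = 18*m^2 - 6*m + 2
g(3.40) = 206.94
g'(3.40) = 189.68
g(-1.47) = -29.48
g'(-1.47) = 49.72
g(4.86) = 626.61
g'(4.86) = 397.99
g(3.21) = 172.96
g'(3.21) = 168.21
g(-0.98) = -11.49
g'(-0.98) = 25.17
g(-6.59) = -1861.61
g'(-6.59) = 823.25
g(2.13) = 47.63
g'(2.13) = 70.88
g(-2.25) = -89.03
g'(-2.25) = 106.62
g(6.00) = 1199.00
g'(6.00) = 614.00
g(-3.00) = -196.00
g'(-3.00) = 182.00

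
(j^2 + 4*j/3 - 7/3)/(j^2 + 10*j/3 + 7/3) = (j - 1)/(j + 1)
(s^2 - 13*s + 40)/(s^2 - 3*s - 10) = (s - 8)/(s + 2)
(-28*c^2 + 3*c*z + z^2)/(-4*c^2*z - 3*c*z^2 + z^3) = (7*c + z)/(z*(c + z))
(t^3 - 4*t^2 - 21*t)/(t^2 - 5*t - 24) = t*(t - 7)/(t - 8)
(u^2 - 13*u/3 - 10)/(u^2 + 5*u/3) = (u - 6)/u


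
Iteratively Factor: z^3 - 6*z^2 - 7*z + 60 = (z - 5)*(z^2 - z - 12) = (z - 5)*(z - 4)*(z + 3)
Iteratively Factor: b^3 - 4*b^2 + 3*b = (b - 3)*(b^2 - b) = b*(b - 3)*(b - 1)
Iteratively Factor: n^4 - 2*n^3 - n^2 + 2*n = (n - 2)*(n^3 - n) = (n - 2)*(n + 1)*(n^2 - n) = (n - 2)*(n - 1)*(n + 1)*(n)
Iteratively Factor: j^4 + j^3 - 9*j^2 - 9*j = (j)*(j^3 + j^2 - 9*j - 9) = j*(j + 3)*(j^2 - 2*j - 3) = j*(j - 3)*(j + 3)*(j + 1)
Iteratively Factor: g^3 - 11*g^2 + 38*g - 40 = (g - 4)*(g^2 - 7*g + 10) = (g - 5)*(g - 4)*(g - 2)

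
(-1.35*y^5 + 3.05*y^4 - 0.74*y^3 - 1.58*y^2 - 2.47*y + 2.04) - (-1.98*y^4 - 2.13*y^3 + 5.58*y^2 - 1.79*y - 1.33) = -1.35*y^5 + 5.03*y^4 + 1.39*y^3 - 7.16*y^2 - 0.68*y + 3.37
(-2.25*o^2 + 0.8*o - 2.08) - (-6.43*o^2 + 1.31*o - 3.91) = 4.18*o^2 - 0.51*o + 1.83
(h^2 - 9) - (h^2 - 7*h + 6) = 7*h - 15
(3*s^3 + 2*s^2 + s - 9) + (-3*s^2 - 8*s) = 3*s^3 - s^2 - 7*s - 9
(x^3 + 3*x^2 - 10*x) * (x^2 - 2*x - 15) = x^5 + x^4 - 31*x^3 - 25*x^2 + 150*x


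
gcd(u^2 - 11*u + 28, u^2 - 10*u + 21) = u - 7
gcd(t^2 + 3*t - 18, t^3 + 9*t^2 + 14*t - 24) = t + 6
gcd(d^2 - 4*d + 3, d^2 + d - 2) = d - 1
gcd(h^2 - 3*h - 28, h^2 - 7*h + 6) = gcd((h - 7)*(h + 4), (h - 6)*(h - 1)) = 1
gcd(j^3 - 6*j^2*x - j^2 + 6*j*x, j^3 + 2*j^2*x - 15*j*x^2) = j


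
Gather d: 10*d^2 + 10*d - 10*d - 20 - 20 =10*d^2 - 40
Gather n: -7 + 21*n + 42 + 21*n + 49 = 42*n + 84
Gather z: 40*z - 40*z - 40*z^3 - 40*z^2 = -40*z^3 - 40*z^2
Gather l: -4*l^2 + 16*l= -4*l^2 + 16*l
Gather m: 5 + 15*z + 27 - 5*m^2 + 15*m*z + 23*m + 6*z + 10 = -5*m^2 + m*(15*z + 23) + 21*z + 42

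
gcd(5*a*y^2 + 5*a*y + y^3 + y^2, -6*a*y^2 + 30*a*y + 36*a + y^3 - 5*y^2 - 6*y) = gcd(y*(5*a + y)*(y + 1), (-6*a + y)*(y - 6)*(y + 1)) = y + 1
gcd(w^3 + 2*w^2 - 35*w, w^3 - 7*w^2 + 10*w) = w^2 - 5*w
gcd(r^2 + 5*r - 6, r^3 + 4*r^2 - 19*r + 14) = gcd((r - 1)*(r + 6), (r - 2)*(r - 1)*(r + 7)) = r - 1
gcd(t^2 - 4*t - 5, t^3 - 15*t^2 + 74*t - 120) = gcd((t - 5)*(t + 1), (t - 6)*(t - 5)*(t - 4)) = t - 5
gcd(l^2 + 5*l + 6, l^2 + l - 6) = l + 3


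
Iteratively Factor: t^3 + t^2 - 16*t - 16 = (t + 1)*(t^2 - 16) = (t + 1)*(t + 4)*(t - 4)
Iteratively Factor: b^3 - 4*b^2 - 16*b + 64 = (b - 4)*(b^2 - 16) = (b - 4)^2*(b + 4)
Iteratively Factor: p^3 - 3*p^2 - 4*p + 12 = (p + 2)*(p^2 - 5*p + 6) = (p - 2)*(p + 2)*(p - 3)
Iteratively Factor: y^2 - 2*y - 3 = (y - 3)*(y + 1)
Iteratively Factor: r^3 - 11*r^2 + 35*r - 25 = (r - 5)*(r^2 - 6*r + 5) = (r - 5)*(r - 1)*(r - 5)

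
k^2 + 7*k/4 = k*(k + 7/4)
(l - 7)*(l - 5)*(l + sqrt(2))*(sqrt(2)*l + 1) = sqrt(2)*l^4 - 12*sqrt(2)*l^3 + 3*l^3 - 36*l^2 + 36*sqrt(2)*l^2 - 12*sqrt(2)*l + 105*l + 35*sqrt(2)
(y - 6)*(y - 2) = y^2 - 8*y + 12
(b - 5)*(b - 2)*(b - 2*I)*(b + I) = b^4 - 7*b^3 - I*b^3 + 12*b^2 + 7*I*b^2 - 14*b - 10*I*b + 20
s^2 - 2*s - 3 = (s - 3)*(s + 1)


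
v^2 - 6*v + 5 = (v - 5)*(v - 1)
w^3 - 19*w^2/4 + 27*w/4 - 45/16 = (w - 5/2)*(w - 3/2)*(w - 3/4)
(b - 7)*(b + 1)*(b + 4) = b^3 - 2*b^2 - 31*b - 28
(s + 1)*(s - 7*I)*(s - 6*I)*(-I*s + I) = -I*s^4 - 13*s^3 + 43*I*s^2 + 13*s - 42*I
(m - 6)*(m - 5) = m^2 - 11*m + 30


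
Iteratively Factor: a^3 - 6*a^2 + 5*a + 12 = (a + 1)*(a^2 - 7*a + 12) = (a - 4)*(a + 1)*(a - 3)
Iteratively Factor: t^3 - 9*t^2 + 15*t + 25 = (t + 1)*(t^2 - 10*t + 25) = (t - 5)*(t + 1)*(t - 5)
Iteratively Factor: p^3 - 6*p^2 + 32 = (p - 4)*(p^2 - 2*p - 8) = (p - 4)*(p + 2)*(p - 4)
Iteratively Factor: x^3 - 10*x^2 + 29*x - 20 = (x - 4)*(x^2 - 6*x + 5) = (x - 5)*(x - 4)*(x - 1)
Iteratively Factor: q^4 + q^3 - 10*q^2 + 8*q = (q - 1)*(q^3 + 2*q^2 - 8*q) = q*(q - 1)*(q^2 + 2*q - 8) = q*(q - 2)*(q - 1)*(q + 4)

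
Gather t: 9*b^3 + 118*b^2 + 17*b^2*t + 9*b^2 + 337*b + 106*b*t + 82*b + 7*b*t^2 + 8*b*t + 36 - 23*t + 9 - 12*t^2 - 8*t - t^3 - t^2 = 9*b^3 + 127*b^2 + 419*b - t^3 + t^2*(7*b - 13) + t*(17*b^2 + 114*b - 31) + 45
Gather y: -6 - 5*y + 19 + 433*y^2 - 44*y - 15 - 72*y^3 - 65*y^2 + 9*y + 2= -72*y^3 + 368*y^2 - 40*y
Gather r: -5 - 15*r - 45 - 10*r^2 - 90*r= -10*r^2 - 105*r - 50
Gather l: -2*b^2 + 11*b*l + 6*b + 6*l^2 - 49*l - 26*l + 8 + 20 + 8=-2*b^2 + 6*b + 6*l^2 + l*(11*b - 75) + 36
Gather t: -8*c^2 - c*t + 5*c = -8*c^2 - c*t + 5*c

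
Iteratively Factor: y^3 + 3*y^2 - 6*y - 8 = (y + 4)*(y^2 - y - 2) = (y + 1)*(y + 4)*(y - 2)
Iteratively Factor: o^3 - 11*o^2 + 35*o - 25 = (o - 5)*(o^2 - 6*o + 5) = (o - 5)^2*(o - 1)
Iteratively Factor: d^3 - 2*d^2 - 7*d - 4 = (d + 1)*(d^2 - 3*d - 4) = (d + 1)^2*(d - 4)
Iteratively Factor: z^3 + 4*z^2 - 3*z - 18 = (z + 3)*(z^2 + z - 6) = (z + 3)^2*(z - 2)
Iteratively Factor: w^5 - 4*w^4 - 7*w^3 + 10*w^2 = (w + 2)*(w^4 - 6*w^3 + 5*w^2) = (w - 5)*(w + 2)*(w^3 - w^2) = w*(w - 5)*(w + 2)*(w^2 - w) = w*(w - 5)*(w - 1)*(w + 2)*(w)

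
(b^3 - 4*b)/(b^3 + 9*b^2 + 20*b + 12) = b*(b - 2)/(b^2 + 7*b + 6)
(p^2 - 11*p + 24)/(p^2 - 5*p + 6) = (p - 8)/(p - 2)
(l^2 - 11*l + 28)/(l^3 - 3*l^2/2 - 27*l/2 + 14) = 2*(l - 7)/(2*l^2 + 5*l - 7)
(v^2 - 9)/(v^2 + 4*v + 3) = (v - 3)/(v + 1)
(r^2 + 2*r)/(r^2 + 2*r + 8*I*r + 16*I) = r/(r + 8*I)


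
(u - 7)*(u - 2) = u^2 - 9*u + 14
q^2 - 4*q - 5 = (q - 5)*(q + 1)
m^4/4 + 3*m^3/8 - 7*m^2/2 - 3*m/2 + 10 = (m/4 + 1)*(m - 5/2)*(m - 2)*(m + 2)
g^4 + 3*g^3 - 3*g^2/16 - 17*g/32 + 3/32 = (g - 1/4)^2*(g + 1/2)*(g + 3)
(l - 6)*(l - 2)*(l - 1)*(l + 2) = l^4 - 7*l^3 + 2*l^2 + 28*l - 24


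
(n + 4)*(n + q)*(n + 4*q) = n^3 + 5*n^2*q + 4*n^2 + 4*n*q^2 + 20*n*q + 16*q^2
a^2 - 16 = (a - 4)*(a + 4)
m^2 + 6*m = m*(m + 6)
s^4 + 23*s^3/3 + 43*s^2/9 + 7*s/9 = s*(s + 1/3)^2*(s + 7)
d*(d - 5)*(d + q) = d^3 + d^2*q - 5*d^2 - 5*d*q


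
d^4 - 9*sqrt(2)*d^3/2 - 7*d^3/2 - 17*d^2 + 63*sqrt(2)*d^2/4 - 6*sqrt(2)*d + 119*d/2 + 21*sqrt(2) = (d - 7/2)*(d - 6*sqrt(2))*(d + sqrt(2)/2)*(d + sqrt(2))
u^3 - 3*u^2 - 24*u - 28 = (u - 7)*(u + 2)^2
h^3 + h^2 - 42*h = h*(h - 6)*(h + 7)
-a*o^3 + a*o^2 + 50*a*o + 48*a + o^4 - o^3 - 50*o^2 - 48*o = (-a + o)*(o - 8)*(o + 1)*(o + 6)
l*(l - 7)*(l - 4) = l^3 - 11*l^2 + 28*l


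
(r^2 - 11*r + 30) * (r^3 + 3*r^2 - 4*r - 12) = r^5 - 8*r^4 - 7*r^3 + 122*r^2 + 12*r - 360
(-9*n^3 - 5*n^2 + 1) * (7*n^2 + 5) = -63*n^5 - 35*n^4 - 45*n^3 - 18*n^2 + 5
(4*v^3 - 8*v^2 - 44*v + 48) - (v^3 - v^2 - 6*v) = 3*v^3 - 7*v^2 - 38*v + 48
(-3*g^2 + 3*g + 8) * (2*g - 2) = -6*g^3 + 12*g^2 + 10*g - 16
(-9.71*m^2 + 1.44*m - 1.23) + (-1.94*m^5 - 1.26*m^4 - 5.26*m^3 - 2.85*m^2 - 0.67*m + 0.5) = -1.94*m^5 - 1.26*m^4 - 5.26*m^3 - 12.56*m^2 + 0.77*m - 0.73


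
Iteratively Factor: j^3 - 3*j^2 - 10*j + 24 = (j - 4)*(j^2 + j - 6) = (j - 4)*(j - 2)*(j + 3)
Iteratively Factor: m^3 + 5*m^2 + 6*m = (m)*(m^2 + 5*m + 6) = m*(m + 2)*(m + 3)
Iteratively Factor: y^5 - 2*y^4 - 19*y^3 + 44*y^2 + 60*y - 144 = (y + 2)*(y^4 - 4*y^3 - 11*y^2 + 66*y - 72) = (y - 3)*(y + 2)*(y^3 - y^2 - 14*y + 24) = (y - 3)^2*(y + 2)*(y^2 + 2*y - 8) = (y - 3)^2*(y + 2)*(y + 4)*(y - 2)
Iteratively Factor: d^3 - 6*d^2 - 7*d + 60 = (d - 5)*(d^2 - d - 12) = (d - 5)*(d - 4)*(d + 3)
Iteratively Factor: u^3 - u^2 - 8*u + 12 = (u - 2)*(u^2 + u - 6) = (u - 2)^2*(u + 3)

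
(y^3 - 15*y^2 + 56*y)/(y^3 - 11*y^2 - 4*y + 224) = y/(y + 4)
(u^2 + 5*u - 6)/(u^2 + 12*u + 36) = (u - 1)/(u + 6)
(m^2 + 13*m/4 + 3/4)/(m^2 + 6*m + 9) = (m + 1/4)/(m + 3)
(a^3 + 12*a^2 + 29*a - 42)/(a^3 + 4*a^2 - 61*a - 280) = (a^2 + 5*a - 6)/(a^2 - 3*a - 40)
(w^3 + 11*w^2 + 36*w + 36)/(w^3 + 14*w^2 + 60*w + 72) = (w + 3)/(w + 6)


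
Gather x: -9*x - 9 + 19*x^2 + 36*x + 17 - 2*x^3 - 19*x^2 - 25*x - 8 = -2*x^3 + 2*x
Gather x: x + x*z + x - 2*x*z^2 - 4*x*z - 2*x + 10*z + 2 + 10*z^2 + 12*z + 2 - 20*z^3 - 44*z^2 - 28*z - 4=x*(-2*z^2 - 3*z) - 20*z^3 - 34*z^2 - 6*z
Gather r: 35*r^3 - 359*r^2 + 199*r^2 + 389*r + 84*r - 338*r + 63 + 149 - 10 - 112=35*r^3 - 160*r^2 + 135*r + 90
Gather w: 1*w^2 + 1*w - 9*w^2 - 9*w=-8*w^2 - 8*w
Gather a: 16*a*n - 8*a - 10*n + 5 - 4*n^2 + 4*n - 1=a*(16*n - 8) - 4*n^2 - 6*n + 4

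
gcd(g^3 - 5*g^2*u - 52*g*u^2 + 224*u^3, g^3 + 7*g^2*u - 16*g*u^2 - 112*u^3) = -g^2 - 3*g*u + 28*u^2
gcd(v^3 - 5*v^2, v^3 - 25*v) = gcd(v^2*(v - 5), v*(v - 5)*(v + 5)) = v^2 - 5*v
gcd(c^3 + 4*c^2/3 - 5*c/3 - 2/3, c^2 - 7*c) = 1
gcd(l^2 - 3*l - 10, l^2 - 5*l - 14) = l + 2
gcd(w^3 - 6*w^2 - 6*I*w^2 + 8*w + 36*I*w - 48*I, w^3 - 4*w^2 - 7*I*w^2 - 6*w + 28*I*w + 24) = w^2 + w*(-4 - 6*I) + 24*I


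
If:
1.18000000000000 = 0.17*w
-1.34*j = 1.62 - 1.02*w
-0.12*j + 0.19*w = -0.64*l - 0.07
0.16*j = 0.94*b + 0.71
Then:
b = -0.06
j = 4.07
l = -1.41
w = 6.94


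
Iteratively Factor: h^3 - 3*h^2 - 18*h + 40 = (h - 5)*(h^2 + 2*h - 8) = (h - 5)*(h - 2)*(h + 4)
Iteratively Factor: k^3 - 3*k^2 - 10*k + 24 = (k - 4)*(k^2 + k - 6) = (k - 4)*(k - 2)*(k + 3)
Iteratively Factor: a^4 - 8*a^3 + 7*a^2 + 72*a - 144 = (a - 3)*(a^3 - 5*a^2 - 8*a + 48) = (a - 3)*(a + 3)*(a^2 - 8*a + 16) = (a - 4)*(a - 3)*(a + 3)*(a - 4)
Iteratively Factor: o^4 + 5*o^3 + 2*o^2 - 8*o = (o - 1)*(o^3 + 6*o^2 + 8*o) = (o - 1)*(o + 2)*(o^2 + 4*o) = o*(o - 1)*(o + 2)*(o + 4)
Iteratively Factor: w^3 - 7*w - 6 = (w + 1)*(w^2 - w - 6) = (w - 3)*(w + 1)*(w + 2)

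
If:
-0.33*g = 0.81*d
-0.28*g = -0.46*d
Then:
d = 0.00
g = 0.00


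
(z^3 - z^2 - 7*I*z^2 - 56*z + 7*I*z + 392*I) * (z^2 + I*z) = z^5 - z^4 - 6*I*z^4 - 49*z^3 + 6*I*z^3 - 7*z^2 + 336*I*z^2 - 392*z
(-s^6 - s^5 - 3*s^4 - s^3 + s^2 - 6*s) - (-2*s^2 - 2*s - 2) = -s^6 - s^5 - 3*s^4 - s^3 + 3*s^2 - 4*s + 2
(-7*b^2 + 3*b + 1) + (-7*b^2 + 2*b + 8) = -14*b^2 + 5*b + 9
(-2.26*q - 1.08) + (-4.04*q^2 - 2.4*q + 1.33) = -4.04*q^2 - 4.66*q + 0.25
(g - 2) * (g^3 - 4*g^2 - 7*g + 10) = g^4 - 6*g^3 + g^2 + 24*g - 20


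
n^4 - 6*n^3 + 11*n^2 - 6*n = n*(n - 3)*(n - 2)*(n - 1)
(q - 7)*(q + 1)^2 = q^3 - 5*q^2 - 13*q - 7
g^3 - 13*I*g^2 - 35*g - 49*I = (g - 7*I)^2*(g + I)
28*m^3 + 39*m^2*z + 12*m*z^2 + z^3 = (m + z)*(4*m + z)*(7*m + z)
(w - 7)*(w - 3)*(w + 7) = w^3 - 3*w^2 - 49*w + 147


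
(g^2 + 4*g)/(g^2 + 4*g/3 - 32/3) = 3*g/(3*g - 8)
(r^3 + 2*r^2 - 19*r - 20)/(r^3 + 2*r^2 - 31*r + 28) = (r^2 + 6*r + 5)/(r^2 + 6*r - 7)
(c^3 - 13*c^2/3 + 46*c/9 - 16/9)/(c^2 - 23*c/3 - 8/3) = (-9*c^3 + 39*c^2 - 46*c + 16)/(3*(-3*c^2 + 23*c + 8))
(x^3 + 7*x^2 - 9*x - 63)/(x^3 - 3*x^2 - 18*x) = (x^2 + 4*x - 21)/(x*(x - 6))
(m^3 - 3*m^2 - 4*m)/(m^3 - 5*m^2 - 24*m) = (-m^2 + 3*m + 4)/(-m^2 + 5*m + 24)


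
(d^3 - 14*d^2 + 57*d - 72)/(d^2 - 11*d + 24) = d - 3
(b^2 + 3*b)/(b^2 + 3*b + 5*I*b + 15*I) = b/(b + 5*I)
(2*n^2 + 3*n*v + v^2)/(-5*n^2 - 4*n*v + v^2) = (2*n + v)/(-5*n + v)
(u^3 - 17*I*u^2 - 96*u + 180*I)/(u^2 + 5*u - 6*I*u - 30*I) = (u^2 - 11*I*u - 30)/(u + 5)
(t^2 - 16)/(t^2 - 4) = (t^2 - 16)/(t^2 - 4)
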